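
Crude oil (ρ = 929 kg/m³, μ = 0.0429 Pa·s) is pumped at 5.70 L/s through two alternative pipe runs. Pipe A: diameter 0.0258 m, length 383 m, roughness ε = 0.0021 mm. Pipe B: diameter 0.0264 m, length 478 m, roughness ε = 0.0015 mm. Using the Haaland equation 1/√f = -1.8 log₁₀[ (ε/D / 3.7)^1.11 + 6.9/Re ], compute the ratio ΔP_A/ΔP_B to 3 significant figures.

ΔP_A/ΔP_B ≈ 0.893

Pipe A: V = Q/A = 0.0057/0.0005228 = 10.9 m/s; Re = 6091; ε/D = 8.14e-05; Haaland → f = 0.03563; ΔP_A = f(L/D)(ρV²/2) = 2.92e+07 Pa.
Pipe B: V = Q/A = 0.0057/0.0005474 = 10.41 m/s; Re = 5953; ε/D = 5.68e-05; Haaland → f = 0.03585; ΔP_B = f(L/D)(ρV²/2) = 3.269e+07 Pa.
ΔP_A/ΔP_B = 2.92e+07/3.269e+07 = 0.893.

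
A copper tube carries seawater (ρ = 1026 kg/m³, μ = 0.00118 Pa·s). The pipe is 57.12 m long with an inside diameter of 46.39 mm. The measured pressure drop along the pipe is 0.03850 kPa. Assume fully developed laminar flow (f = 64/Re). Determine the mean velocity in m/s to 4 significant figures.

V ≈ 0.03841 m/s

For laminar flow, f = 64/Re with Re = ρVD/μ, so Darcy-Weisbach reduces to ΔP = 32μLV/D². Solving for V: V = ΔP·D²/(32μL) = 38.5·(0.04639)²/(32·0.00118·57.12) = 0.03841 m/s.
Check: Re = ρVD/μ = 1026·0.03841·0.04639/0.00118 = 1549 < 2300, so the laminar assumption holds.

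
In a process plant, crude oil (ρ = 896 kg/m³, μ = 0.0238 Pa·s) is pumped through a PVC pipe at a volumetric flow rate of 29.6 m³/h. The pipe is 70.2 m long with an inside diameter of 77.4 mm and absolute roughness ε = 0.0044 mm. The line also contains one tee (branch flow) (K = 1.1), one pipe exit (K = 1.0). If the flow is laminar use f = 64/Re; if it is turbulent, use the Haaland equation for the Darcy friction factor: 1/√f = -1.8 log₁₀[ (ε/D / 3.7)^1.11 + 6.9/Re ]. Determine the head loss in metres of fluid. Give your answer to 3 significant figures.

h_f ≈ 5.63 m

Q = 29.6 m³/h = 29.6/3600 = 0.008222 m³/s.
Cross-sectional area A = πD²/4 = π(0.0774)²/4 = 0.004705 m²; mean velocity V = Q/A = 0.008222/0.004705 = 1.748 m/s.
Reynolds number Re = ρVD/μ = 896 · 1.748 · 0.0774 / 0.0238 = 5092.
Re > 4000 → turbulent. Relative roughness ε/D = 4.4e-06/0.0774 = 5.68e-05. Haaland: 1/√f = -1.8 log₁₀[(5.68e-05/3.7)^1.11 + 6.9/5092] = -1.8 log₁₀[4.54e-06 + 0.00136] = 5.16, so f = 0.03756.
Total minor-loss coefficient ΣK = 1·1.1 + 1·1 = 2.1.
ΔP = [f·L/D + ΣK]·(ρV²/2) = [0.03756·70.2/0.0774 + 2.1]·(896·1.748²/2) = [34.07 + 2.1]·1368 = 4.948e+04 Pa.
Head loss h_f = ΔP/(ρg) = 4.948e+04/(896·9.81) = 5.63 m.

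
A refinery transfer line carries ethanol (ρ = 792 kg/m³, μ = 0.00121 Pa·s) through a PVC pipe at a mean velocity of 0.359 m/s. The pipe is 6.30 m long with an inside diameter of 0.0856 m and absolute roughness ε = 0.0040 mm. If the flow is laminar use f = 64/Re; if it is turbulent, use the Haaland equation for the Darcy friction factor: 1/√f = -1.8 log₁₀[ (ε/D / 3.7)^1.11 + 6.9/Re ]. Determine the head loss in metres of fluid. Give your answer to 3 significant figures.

h_f ≈ 0.0125 m

Reynolds number Re = ρVD/μ = 792 · 0.359 · 0.0856 / 0.00121 = 2.011e+04.
Re > 4000 → turbulent. Relative roughness ε/D = 4e-06/0.0856 = 4.67e-05. Haaland: 1/√f = -1.8 log₁₀[(4.67e-05/3.7)^1.11 + 6.9/2.011e+04] = -1.8 log₁₀[3.65e-06 + 0.000343] = 6.228, so f = 0.02578.
Darcy-Weisbach: ΔP = f(L/D)(ρV²/2) = 0.02578·(6.3/0.0856)·(792·0.359²/2) = 0.02578·73.6·51.04 = 96.84 Pa.
Head loss h_f = ΔP/(ρg) = 96.84/(792·9.81) = 0.0125 m.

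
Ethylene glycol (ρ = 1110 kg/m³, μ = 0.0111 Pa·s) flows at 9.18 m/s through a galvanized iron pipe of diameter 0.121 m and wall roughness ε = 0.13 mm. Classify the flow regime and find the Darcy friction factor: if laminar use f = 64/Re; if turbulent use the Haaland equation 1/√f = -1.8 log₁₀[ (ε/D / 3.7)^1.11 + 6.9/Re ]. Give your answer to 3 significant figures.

f ≈ 0.0220

Re = ρVD/μ = 1110·9.18·0.121/0.0111 = 1.111e+05.
Re > 4000 → turbulent. ε/D = 0.00013/0.121 = 0.00107; Haaland: 1/√f = -1.8 log₁₀[0.000119 + 6.21e-05] = 6.738, so f = 0.02203.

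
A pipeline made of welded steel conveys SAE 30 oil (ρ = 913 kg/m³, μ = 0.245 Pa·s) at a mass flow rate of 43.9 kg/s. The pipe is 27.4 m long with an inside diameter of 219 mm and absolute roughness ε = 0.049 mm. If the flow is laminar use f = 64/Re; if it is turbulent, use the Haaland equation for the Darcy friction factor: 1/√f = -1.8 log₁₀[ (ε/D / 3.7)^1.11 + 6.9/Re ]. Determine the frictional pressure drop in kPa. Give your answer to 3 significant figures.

A = πD²/4 = π(0.219)²/4 = 0.03767 m²; mean velocity V = ṁ/(ρA) = 43.9/(913 · 0.03767) = 1.276 m/s.
Reynolds number Re = ρVD/μ = 913 · 1.276 · 0.219 / 0.245 = 1042.
Re < 2300 → laminar flow, so f = 64/Re = 64/1042 = 0.06143 (the turbulent correlation is not needed).
Darcy-Weisbach: ΔP = f(L/D)(ρV²/2) = 0.06143·(27.4/0.219)·(913·1.276²/2) = 0.06143·125.1·743.8 = 5717 Pa.
ΔP = 5717 Pa = 5.72 kPa.

ΔP ≈ 5.72 kPa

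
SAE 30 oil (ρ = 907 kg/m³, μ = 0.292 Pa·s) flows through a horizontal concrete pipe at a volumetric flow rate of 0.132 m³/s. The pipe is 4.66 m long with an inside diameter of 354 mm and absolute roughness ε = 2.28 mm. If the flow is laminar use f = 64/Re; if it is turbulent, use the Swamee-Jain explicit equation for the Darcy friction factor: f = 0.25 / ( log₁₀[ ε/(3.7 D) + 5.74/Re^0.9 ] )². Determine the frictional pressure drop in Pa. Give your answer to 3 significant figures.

ΔP ≈ 466 Pa

Cross-sectional area A = πD²/4 = π(0.354)²/4 = 0.09842 m²; mean velocity V = Q/A = 0.132/0.09842 = 1.341 m/s.
Reynolds number Re = ρVD/μ = 907 · 1.341 · 0.354 / 0.292 = 1475.
Re < 2300 → laminar flow, so f = 64/Re = 64/1475 = 0.0434 (the turbulent correlation is not needed).
Darcy-Weisbach: ΔP = f(L/D)(ρV²/2) = 0.0434·(4.66/0.354)·(907·1.341²/2) = 0.0434·13.16·815.7 = 466 Pa.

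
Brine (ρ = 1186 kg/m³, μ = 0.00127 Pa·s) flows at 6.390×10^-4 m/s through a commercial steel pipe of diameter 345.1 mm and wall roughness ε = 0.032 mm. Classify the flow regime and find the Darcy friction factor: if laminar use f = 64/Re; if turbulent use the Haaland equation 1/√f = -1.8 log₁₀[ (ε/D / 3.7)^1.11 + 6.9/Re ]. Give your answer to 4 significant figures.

Re = ρVD/μ = 1186·0.000639·0.3451/0.00127 = 205.9.
Re < 2300 → laminar, so f = 64/Re = 0.3108 (roughness is irrelevant in laminar flow).

f ≈ 0.3108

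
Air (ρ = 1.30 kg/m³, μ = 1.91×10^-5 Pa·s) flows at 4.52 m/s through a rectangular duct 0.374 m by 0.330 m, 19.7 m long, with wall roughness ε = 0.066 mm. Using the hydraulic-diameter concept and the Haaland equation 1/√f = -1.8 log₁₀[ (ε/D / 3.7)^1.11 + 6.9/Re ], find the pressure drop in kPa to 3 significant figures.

Hydraulic diameter D_h = 4A/P = 4·(0.374·0.33)/(2·(0.374+0.33)) = 0.4937/1.408 = 0.3506 m.
Re = ρVD_h/μ = 1.3·4.52·0.3506/1.91e-05 = 1.079e+05.
ε/D_h = 6.6e-05/0.3506 = 0.000188; Haaland gives 1/√f = -1.8 log₁₀[1.71e-05+6.4e-05] = 7.364, so f = 0.01844.
ΔP = f(L/D_h)(ρV²/2) = 0.01844·19.7/0.3506·13.28 = 13.76 Pa.
ΔP = 0.0138 kPa.

ΔP ≈ 0.0138 kPa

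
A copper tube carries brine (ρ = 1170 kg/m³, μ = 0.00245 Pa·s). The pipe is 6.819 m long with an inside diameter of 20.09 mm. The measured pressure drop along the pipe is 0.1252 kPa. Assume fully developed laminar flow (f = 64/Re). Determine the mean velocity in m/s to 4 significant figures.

V ≈ 0.09452 m/s

For laminar flow, f = 64/Re with Re = ρVD/μ, so Darcy-Weisbach reduces to ΔP = 32μLV/D². Solving for V: V = ΔP·D²/(32μL) = 125.2·(0.02009)²/(32·0.00245·6.819) = 0.09452 m/s.
Check: Re = ρVD/μ = 1170·0.09452·0.02009/0.00245 = 906.8 < 2300, so the laminar assumption holds.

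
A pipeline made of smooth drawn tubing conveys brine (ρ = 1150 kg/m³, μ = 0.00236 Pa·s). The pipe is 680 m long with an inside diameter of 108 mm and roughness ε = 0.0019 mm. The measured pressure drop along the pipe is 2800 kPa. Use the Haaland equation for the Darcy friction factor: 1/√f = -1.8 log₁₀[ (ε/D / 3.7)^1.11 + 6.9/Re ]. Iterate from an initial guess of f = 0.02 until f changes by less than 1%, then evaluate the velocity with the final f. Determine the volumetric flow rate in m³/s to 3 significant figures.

Rearranging Darcy-Weisbach: V = √(2·ΔP·D/(f·L·ρ)). With ε/D = 1.9e-06/0.108 = 1.76e-05, iterate starting from f = 0.02:
  f = 0.02 → V = √(2·2.8e+06·0.108/(0.02·680·1150)) = 6.219 m/s; Re = ρVD/μ = 3.273e+05; f → 0.01427
  f = 0.01427 → V = 7.363 m/s; Re = 3.875e+05; f → 0.01385
  f = 0.01385 → V = 7.472 m/s; Re = 3.932e+05; f → 0.01382
Converged (Δf/f < 1%). With the final f = 0.01382: V = √(2·2.8e+06·0.108/(0.01382·680·1150)) = 7.482 m/s.
Q = V·A = 7.482·(π/4·0.108²) = 0.06854 m³/s = 0.0685 m³/s.

Q ≈ 0.0685 m³/s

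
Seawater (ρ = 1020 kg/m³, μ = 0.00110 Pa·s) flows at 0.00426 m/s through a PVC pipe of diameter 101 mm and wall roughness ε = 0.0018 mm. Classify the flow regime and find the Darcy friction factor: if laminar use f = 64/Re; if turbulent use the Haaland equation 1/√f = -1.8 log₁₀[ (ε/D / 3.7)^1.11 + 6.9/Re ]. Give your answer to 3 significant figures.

Re = ρVD/μ = 1020·0.00426·0.101/0.0011 = 399.
Re < 2300 → laminar, so f = 64/Re = 0.1604 (roughness is irrelevant in laminar flow).

f ≈ 0.160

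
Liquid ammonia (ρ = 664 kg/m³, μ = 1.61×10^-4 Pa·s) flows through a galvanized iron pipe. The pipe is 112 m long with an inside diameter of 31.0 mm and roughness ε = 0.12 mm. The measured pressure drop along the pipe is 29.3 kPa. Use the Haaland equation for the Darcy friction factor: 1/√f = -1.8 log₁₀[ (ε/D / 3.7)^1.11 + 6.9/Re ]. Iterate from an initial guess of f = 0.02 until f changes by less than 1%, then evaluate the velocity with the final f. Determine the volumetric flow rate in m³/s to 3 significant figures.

Q ≈ 6.92×10^-4 m³/s

Rearranging Darcy-Weisbach: V = √(2·ΔP·D/(f·L·ρ)). With ε/D = 0.00012/0.031 = 0.00387, iterate starting from f = 0.02:
  f = 0.02 → V = √(2·2.93e+04·0.031/(0.02·112·664)) = 1.105 m/s; Re = ρVD/μ = 1.413e+05; f → 0.02892
  f = 0.02892 → V = 0.9191 m/s; Re = 1.175e+05; f → 0.02906
Converged (Δf/f < 1%). With the final f = 0.02906: V = √(2·2.93e+04·0.031/(0.02906·112·664)) = 0.9169 m/s.
Q = V·A = 0.9169·(π/4·0.031²) = 0.0006921 m³/s = 6.92×10^-4 m³/s.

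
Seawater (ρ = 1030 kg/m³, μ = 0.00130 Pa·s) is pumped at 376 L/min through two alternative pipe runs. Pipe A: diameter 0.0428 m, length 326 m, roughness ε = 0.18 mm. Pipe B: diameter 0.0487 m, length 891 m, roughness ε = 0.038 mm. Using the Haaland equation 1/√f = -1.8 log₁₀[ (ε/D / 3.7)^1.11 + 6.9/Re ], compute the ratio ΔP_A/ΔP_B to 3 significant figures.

ΔP_A/ΔP_B ≈ 0.998

Pipe A: V = Q/A = 0.006267/0.001439 = 4.356 m/s; Re = 1.477e+05; ε/D = 0.00421; Haaland → f = 0.02954; ΔP_A = f(L/D)(ρV²/2) = 2.199e+06 Pa.
Pipe B: V = Q/A = 0.006267/0.001863 = 3.364 m/s; Re = 1.298e+05; ε/D = 0.00078; Haaland → f = 0.02065; ΔP_B = f(L/D)(ρV²/2) = 2.203e+06 Pa.
ΔP_A/ΔP_B = 2.199e+06/2.203e+06 = 0.998.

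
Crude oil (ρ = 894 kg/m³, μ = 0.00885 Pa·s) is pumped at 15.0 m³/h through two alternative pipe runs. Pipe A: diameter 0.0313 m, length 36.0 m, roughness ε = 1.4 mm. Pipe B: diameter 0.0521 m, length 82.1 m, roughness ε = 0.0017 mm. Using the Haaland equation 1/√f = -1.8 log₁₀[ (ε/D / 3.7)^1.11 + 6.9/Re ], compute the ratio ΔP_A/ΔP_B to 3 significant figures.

ΔP_A/ΔP_B ≈ 12.7

Pipe A: V = Q/A = 0.004167/0.0007694 = 5.415 m/s; Re = 1.712e+04; ε/D = 0.0447; Haaland → f = 0.06961; ΔP_A = f(L/D)(ρV²/2) = 1.049e+06 Pa.
Pipe B: V = Q/A = 0.004167/0.002132 = 1.954 m/s; Re = 1.029e+04; ε/D = 3.26e-05; Haaland → f = 0.03068; ΔP_B = f(L/D)(ρV²/2) = 8.255e+04 Pa.
ΔP_A/ΔP_B = 1.049e+06/8.255e+04 = 12.7.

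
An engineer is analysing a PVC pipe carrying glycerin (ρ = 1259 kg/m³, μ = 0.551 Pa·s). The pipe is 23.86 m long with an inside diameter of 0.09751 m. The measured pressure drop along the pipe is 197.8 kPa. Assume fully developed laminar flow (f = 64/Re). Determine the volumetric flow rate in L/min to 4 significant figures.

For laminar flow, f = 64/Re with Re = ρVD/μ, so Darcy-Weisbach reduces to ΔP = 32μLV/D². Solving for V: V = ΔP·D²/(32μL) = 1.978e+05·(0.09751)²/(32·0.551·23.86) = 4.47 m/s.
Check: Re = ρVD/μ = 1259·4.47·0.09751/0.551 = 996 < 2300, so the laminar assumption holds.
Q = V·A = 4.47·(π/4·0.09751²) = 0.03338 m³/s = 2003 L/min.

Q ≈ 2003 L/min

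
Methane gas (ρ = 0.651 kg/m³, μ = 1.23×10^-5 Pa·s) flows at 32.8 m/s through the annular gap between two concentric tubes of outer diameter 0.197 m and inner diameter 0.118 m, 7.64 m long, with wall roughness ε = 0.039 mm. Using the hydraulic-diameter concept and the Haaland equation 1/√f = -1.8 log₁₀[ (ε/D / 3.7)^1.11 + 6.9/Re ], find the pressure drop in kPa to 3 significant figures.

ΔP ≈ 0.654 kPa

Hydraulic diameter D_h = 4A/P = D_o - D_i = 0.197 - 0.118 = 0.079 m.
Re = ρVD_h/μ = 0.651·32.8·0.079/1.23e-05 = 1.371e+05.
ε/D_h = 3.9e-05/0.079 = 0.000494; Haaland gives 1/√f = -1.8 log₁₀[5e-05+5.03e-05] = 7.198, so f = 0.0193.
ΔP = f(L/D_h)(ρV²/2) = 0.0193·7.64/0.079·350.2 = 653.7 Pa.
ΔP = 0.654 kPa.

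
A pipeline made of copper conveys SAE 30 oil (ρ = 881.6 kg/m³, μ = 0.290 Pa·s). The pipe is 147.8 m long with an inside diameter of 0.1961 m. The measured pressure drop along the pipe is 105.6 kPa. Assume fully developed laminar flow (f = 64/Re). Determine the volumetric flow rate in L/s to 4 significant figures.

Q ≈ 89.42 L/s

For laminar flow, f = 64/Re with Re = ρVD/μ, so Darcy-Weisbach reduces to ΔP = 32μLV/D². Solving for V: V = ΔP·D²/(32μL) = 1.056e+05·(0.1961)²/(32·0.29·147.8) = 2.961 m/s.
Check: Re = ρVD/μ = 881.6·2.961·0.1961/0.29 = 1765 < 2300, so the laminar assumption holds.
Q = V·A = 2.961·(π/4·0.1961²) = 0.08942 m³/s = 89.42 L/s.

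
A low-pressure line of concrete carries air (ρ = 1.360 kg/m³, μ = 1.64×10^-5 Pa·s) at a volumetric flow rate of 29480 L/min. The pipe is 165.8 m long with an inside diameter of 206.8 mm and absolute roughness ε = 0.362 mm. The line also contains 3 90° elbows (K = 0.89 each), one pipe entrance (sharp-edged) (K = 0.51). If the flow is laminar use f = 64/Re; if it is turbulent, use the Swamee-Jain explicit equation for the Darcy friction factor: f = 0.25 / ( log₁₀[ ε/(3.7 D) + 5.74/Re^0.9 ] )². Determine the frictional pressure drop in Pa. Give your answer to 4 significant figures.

ΔP ≈ 3211 Pa

Q = 29480 L/min = 29480/60000 = 0.4913 m³/s.
Cross-sectional area A = πD²/4 = π(0.2068)²/4 = 0.03359 m²; mean velocity V = Q/A = 0.4913/0.03359 = 14.63 m/s.
Reynolds number Re = ρVD/μ = 1.36 · 14.63 · 0.2068 / 1.64e-05 = 2.509e+05.
Re > 4000 → turbulent. Relative roughness ε/D = 0.000362/0.2068 = 0.00175. Swamee-Jain: f = 0.25/(log₁₀[0.00175/3.7 + 5.74/2.509e+05^0.9])² = 0.25/(log₁₀[0.000473 + 7.93e-05])² = 0.25/(-3.258)² = 0.02356.
Total minor-loss coefficient ΣK = 3·0.89 + 1·0.51 = 3.18.
ΔP = [f·L/D + ΣK]·(ρV²/2) = [0.02356·165.8/0.2068 + 3.18]·(1.36·14.63²/2) = [18.89 + 3.18]·145.5 = 3211 Pa.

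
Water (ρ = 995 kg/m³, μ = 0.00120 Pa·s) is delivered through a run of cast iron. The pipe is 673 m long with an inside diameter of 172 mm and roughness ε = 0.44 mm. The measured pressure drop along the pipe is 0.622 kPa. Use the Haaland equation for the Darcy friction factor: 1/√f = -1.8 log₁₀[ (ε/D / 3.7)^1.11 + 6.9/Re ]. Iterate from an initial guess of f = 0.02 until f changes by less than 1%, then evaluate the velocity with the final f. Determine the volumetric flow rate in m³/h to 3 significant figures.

Rearranging Darcy-Weisbach: V = √(2·ΔP·D/(f·L·ρ)). With ε/D = 0.00044/0.172 = 0.00256, iterate starting from f = 0.02:
  f = 0.02 → V = √(2·622·0.172/(0.02·673·995)) = 0.1264 m/s; Re = ρVD/μ = 1.803e+04; f → 0.03093
  f = 0.03093 → V = 0.1016 m/s; Re = 1.45e+04; f → 0.03203
  f = 0.03203 → V = 0.09988 m/s; Re = 1.424e+04; f → 0.03212
Converged (Δf/f < 1%). With the final f = 0.03212: V = √(2·622·0.172/(0.03212·673·995)) = 0.09973 m/s.
Q = V·A = 0.09973·(π/4·0.172²) = 0.002317 m³/s = 8.34 m³/h.

Q ≈ 8.34 m³/h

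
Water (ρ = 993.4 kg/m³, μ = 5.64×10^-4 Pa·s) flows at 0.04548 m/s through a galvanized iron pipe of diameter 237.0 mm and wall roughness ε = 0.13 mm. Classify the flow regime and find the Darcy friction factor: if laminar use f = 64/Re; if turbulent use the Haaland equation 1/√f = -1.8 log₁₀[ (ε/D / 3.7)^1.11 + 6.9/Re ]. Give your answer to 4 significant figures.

f ≈ 0.02706

Re = ρVD/μ = 993.4·0.04548·0.237/0.000564 = 1.899e+04.
Re > 4000 → turbulent. ε/D = 0.00013/0.237 = 0.000549; Haaland: 1/√f = -1.8 log₁₀[5.62e-05 + 0.000363] = 6.079, so f = 0.02706.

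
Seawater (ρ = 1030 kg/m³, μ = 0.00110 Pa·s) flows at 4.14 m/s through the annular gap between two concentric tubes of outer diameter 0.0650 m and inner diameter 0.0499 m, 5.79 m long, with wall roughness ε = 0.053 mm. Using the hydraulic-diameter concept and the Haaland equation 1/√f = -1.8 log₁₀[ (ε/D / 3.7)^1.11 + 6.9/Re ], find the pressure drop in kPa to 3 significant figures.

ΔP ≈ 98.7 kPa

Hydraulic diameter D_h = 4A/P = D_o - D_i = 0.065 - 0.0499 = 0.0151 m.
Re = ρVD_h/μ = 1030·4.14·0.0151/0.0011 = 5.854e+04.
ε/D_h = 5.3e-05/0.0151 = 0.00351; Haaland gives 1/√f = -1.8 log₁₀[0.000441+0.000118] = 5.855, so f = 0.02917.
ΔP = f(L/D_h)(ρV²/2) = 0.02917·5.79/0.0151·8827 = 9.874e+04 Pa.
ΔP = 98.7 kPa.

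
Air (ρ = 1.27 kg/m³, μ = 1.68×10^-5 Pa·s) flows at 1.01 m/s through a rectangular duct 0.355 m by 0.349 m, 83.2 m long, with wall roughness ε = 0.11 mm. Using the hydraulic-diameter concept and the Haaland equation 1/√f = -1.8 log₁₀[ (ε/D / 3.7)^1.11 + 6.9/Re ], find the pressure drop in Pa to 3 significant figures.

ΔP ≈ 3.77 Pa

Hydraulic diameter D_h = 4A/P = 4·(0.355·0.349)/(2·(0.355+0.349)) = 0.4956/1.408 = 0.352 m.
Re = ρVD_h/μ = 1.27·1.01·0.352/1.68e-05 = 2.687e+04.
ε/D_h = 0.00011/0.352 = 0.000313; Haaland gives 1/√f = -1.8 log₁₀[3.01e-05+0.000257] = 6.376, so f = 0.0246.
ΔP = f(L/D_h)(ρV²/2) = 0.0246·83.2/0.352·0.6478 = 3.766 Pa.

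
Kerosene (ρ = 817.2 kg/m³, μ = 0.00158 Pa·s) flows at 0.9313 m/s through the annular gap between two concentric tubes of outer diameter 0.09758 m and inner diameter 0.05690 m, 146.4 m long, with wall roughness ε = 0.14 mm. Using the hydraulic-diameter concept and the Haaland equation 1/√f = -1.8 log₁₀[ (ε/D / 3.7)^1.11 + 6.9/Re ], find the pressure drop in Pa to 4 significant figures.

ΔP ≈ 40810 Pa

Hydraulic diameter D_h = 4A/P = D_o - D_i = 0.09758 - 0.0569 = 0.04068 m.
Re = ρVD_h/μ = 817.2·0.9313·0.04068/0.00158 = 1.959e+04.
ε/D_h = 0.00014/0.04068 = 0.00344; Haaland gives 1/√f = -1.8 log₁₀[0.000432+0.000352] = 5.59, so f = 0.032.
ΔP = f(L/D_h)(ρV²/2) = 0.032·146.4/0.04068·354.4 = 4.081e+04 Pa.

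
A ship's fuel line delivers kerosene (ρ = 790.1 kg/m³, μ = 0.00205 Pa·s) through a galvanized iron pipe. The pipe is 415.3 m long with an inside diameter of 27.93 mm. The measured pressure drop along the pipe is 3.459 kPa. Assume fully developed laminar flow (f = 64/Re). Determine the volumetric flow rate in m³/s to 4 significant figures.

Q ≈ 6.068×10^-5 m³/s

For laminar flow, f = 64/Re with Re = ρVD/μ, so Darcy-Weisbach reduces to ΔP = 32μLV/D². Solving for V: V = ΔP·D²/(32μL) = 3459·(0.02793)²/(32·0.00205·415.3) = 0.09904 m/s.
Check: Re = ρVD/μ = 790.1·0.09904·0.02793/0.00205 = 1066 < 2300, so the laminar assumption holds.
Q = V·A = 0.09904·(π/4·0.02793²) = 6.068e-05 m³/s = 6.068×10^-5 m³/s.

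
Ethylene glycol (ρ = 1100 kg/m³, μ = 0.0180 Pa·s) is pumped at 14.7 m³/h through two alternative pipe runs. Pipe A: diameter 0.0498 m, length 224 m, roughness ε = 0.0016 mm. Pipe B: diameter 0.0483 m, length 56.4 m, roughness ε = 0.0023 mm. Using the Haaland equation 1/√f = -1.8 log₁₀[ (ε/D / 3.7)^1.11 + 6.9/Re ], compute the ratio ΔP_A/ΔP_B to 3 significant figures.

Pipe A: V = Q/A = 0.004083/0.001948 = 2.096 m/s; Re = 6380; ε/D = 3.21e-05; Haaland → f = 0.03511; ΔP_A = f(L/D)(ρV²/2) = 3.817e+05 Pa.
Pipe B: V = Q/A = 0.004083/0.001832 = 2.229 m/s; Re = 6578; ε/D = 4.76e-05; Haaland → f = 0.03481; ΔP_B = f(L/D)(ρV²/2) = 1.11e+05 Pa.
ΔP_A/ΔP_B = 3.817e+05/1.11e+05 = 3.44.

ΔP_A/ΔP_B ≈ 3.44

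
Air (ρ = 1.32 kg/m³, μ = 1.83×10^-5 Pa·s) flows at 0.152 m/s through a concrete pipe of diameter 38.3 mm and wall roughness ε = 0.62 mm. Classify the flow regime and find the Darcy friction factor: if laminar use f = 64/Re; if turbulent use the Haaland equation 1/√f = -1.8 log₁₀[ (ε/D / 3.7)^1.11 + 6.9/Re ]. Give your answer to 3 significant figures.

Re = ρVD/μ = 1.32·0.152·0.0383/1.83e-05 = 419.9.
Re < 2300 → laminar, so f = 64/Re = 0.1524 (roughness is irrelevant in laminar flow).

f ≈ 0.152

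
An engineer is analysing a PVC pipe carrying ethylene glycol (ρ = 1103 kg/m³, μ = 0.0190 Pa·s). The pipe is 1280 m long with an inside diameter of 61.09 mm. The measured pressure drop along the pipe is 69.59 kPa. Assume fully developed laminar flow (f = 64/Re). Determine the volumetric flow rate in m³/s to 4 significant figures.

Q ≈ 9.781×10^-4 m³/s

For laminar flow, f = 64/Re with Re = ρVD/μ, so Darcy-Weisbach reduces to ΔP = 32μLV/D². Solving for V: V = ΔP·D²/(32μL) = 6.959e+04·(0.06109)²/(32·0.019·1280) = 0.3337 m/s.
Check: Re = ρVD/μ = 1103·0.3337·0.06109/0.019 = 1183 < 2300, so the laminar assumption holds.
Q = V·A = 0.3337·(π/4·0.06109²) = 0.0009781 m³/s = 9.781×10^-4 m³/s.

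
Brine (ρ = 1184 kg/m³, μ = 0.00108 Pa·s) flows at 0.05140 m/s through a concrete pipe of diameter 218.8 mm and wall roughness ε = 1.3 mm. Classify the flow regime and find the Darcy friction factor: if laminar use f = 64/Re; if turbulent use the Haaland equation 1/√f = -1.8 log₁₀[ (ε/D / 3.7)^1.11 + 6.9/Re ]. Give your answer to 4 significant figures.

Re = ρVD/μ = 1184·0.0514·0.2188/0.00108 = 1.233e+04.
Re > 4000 → turbulent. ε/D = 0.0013/0.2188 = 0.00594; Haaland: 1/√f = -1.8 log₁₀[0.000791 + 0.00056] = 5.165, so f = 0.03749.

f ≈ 0.03749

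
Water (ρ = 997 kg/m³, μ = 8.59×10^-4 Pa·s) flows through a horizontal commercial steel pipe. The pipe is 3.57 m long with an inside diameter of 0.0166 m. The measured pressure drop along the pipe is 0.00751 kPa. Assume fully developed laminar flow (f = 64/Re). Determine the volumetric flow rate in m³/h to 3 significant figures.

For laminar flow, f = 64/Re with Re = ρVD/μ, so Darcy-Weisbach reduces to ΔP = 32μLV/D². Solving for V: V = ΔP·D²/(32μL) = 7.51·(0.0166)²/(32·0.000859·3.57) = 0.02109 m/s.
Check: Re = ρVD/μ = 997·0.02109·0.0166/0.000859 = 406.3 < 2300, so the laminar assumption holds.
Q = V·A = 0.02109·(π/4·0.0166²) = 4.564e-06 m³/s = 0.0164 m³/h.

Q ≈ 0.0164 m³/h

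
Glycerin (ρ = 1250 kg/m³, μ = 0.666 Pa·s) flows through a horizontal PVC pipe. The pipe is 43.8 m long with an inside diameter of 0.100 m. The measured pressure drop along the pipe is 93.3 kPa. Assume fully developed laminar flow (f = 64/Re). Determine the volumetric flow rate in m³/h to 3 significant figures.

Q ≈ 28.3 m³/h

For laminar flow, f = 64/Re with Re = ρVD/μ, so Darcy-Weisbach reduces to ΔP = 32μLV/D². Solving for V: V = ΔP·D²/(32μL) = 9.33e+04·(0.1)²/(32·0.666·43.8) = 0.9995 m/s.
Check: Re = ρVD/μ = 1250·0.9995·0.1/0.666 = 187.6 < 2300, so the laminar assumption holds.
Q = V·A = 0.9995·(π/4·0.1²) = 0.00785 m³/s = 28.3 m³/h.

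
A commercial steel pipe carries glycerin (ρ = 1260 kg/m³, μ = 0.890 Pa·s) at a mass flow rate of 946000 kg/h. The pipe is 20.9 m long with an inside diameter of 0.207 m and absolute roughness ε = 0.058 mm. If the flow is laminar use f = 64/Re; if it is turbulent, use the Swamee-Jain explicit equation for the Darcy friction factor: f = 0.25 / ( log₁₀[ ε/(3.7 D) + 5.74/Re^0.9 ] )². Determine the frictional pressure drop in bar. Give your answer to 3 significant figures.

ṁ = 946000 kg/h = 946000/3600 = 262.8 kg/s.
A = πD²/4 = π(0.207)²/4 = 0.03365 m²; mean velocity V = ṁ/(ρA) = 262.8/(1260 · 0.03365) = 6.197 m/s.
Reynolds number Re = ρVD/μ = 1260 · 6.197 · 0.207 / 0.89 = 1816.
Re < 2300 → laminar flow, so f = 64/Re = 64/1816 = 0.03524 (the turbulent correlation is not needed).
Darcy-Weisbach: ΔP = f(L/D)(ρV²/2) = 0.03524·(20.9/0.207)·(1260·6.197²/2) = 0.03524·101·2.419e+04 = 8.609e+04 Pa.
ΔP = 8.609e+04 Pa = 0.861 bar.

ΔP ≈ 0.861 bar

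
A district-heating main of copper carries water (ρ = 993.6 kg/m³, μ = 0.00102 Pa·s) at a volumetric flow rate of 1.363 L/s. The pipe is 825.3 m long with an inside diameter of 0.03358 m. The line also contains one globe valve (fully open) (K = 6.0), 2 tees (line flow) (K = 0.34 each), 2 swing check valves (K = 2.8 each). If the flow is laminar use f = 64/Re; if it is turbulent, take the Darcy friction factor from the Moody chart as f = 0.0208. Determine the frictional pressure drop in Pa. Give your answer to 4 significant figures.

ΔP ≈ 616000 Pa

Q = 1.363 L/s = 1.363/1000 = 0.001363 m³/s.
Cross-sectional area A = πD²/4 = π(0.03358)²/4 = 0.0008856 m²; mean velocity V = Q/A = 0.001363/0.0008856 = 1.539 m/s.
Reynolds number Re = ρVD/μ = 993.6 · 1.539 · 0.03358 / 0.00102 = 5.034e+04.
Re > 4000 → turbulent; use the Moody-chart value f = 0.0208.
Total minor-loss coefficient ΣK = 1·6 + 2·0.34 + 2·2.8 = 12.3.
ΔP = [f·L/D + ΣK]·(ρV²/2) = [0.0208·825.3/0.03358 + 12.3]·(993.6·1.539²/2) = [511.2 + 12.3]·1177 = 6.16e+05 Pa.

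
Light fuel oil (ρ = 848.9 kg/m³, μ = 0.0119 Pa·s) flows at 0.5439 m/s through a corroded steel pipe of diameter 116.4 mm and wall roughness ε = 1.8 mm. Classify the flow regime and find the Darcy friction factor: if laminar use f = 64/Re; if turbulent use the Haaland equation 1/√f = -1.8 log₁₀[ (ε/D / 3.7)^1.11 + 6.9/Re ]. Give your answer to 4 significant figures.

Re = ρVD/μ = 848.9·0.5439·0.1164/0.0119 = 4516.
Re > 4000 → turbulent. ε/D = 0.0018/0.1164 = 0.0155; Haaland: 1/√f = -1.8 log₁₀[0.00229 + 0.00153] = 4.353, so f = 0.05277.

f ≈ 0.05277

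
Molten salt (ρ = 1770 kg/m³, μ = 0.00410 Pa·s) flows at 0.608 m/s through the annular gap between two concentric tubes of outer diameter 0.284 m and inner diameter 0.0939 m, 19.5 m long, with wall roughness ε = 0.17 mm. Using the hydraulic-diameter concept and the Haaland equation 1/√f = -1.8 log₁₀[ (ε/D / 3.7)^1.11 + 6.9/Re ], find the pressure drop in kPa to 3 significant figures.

ΔP ≈ 0.786 kPa

Hydraulic diameter D_h = 4A/P = D_o - D_i = 0.284 - 0.0939 = 0.1901 m.
Re = ρVD_h/μ = 1770·0.608·0.1901/0.0041 = 4.99e+04.
ε/D_h = 0.00017/0.1901 = 0.000894; Haaland gives 1/√f = -1.8 log₁₀[9.67e-05+0.000138] = 6.532, so f = 0.02344.
ΔP = f(L/D_h)(ρV²/2) = 0.02344·19.5/0.1901·327.2 = 786.5 Pa.
ΔP = 0.786 kPa.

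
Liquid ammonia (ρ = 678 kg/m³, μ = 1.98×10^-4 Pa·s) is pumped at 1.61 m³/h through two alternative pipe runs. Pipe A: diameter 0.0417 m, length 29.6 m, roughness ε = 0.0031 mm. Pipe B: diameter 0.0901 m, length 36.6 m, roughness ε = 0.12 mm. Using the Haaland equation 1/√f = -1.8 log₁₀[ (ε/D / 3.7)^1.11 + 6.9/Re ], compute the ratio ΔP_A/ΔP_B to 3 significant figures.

ΔP_A/ΔP_B ≈ 29.0

Pipe A: V = Q/A = 0.0004472/0.001366 = 0.3275 m/s; Re = 4.676e+04; ε/D = 7.43e-05; Haaland → f = 0.02122; ΔP_A = f(L/D)(ρV²/2) = 547.7 Pa.
Pipe B: V = Q/A = 0.0004472/0.006376 = 0.07014 m/s; Re = 2.164e+04; ε/D = 0.00133; Haaland → f = 0.02786; ΔP_B = f(L/D)(ρV²/2) = 18.87 Pa.
ΔP_A/ΔP_B = 547.7/18.87 = 29.0.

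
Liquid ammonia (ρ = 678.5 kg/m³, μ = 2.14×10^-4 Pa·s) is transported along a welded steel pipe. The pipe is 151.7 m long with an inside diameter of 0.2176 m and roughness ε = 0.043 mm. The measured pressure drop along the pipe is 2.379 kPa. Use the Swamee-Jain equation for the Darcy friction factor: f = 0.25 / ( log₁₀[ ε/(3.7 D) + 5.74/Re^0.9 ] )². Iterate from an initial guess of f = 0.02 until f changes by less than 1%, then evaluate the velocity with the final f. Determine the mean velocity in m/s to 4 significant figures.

Rearranging Darcy-Weisbach: V = √(2·ΔP·D/(f·L·ρ)). With ε/D = 4.3e-05/0.2176 = 0.000198, iterate starting from f = 0.02:
  f = 0.02 → V = √(2·2379·0.2176/(0.02·151.7·678.5)) = 0.7092 m/s; Re = ρVD/μ = 4.893e+05; f → 0.01552
  f = 0.01552 → V = 0.8051 m/s; Re = 5.555e+05; f → 0.01535
  f = 0.01535 → V = 0.8094 m/s; Re = 5.584e+05; f → 0.01535
Converged (Δf/f < 1%). With the final f = 0.01535: V = √(2·2379·0.2176/(0.01535·151.7·678.5)) = 0.8096 m/s.

V ≈ 0.8096 m/s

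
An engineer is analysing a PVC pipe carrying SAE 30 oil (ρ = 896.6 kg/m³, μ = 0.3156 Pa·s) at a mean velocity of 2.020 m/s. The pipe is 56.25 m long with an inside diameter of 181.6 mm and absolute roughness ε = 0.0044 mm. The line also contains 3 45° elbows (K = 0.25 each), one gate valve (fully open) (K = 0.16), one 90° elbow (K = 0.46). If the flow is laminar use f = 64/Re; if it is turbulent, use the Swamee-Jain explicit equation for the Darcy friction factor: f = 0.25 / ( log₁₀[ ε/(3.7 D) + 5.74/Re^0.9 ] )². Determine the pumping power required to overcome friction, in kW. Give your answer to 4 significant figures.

Reynolds number Re = ρVD/μ = 896.6 · 2.02 · 0.1816 / 0.316 = 1042.
Re < 2300 → laminar flow, so f = 64/Re = 64/1042 = 0.06141 (the turbulent correlation is not needed).
Total minor-loss coefficient ΣK = 3·0.25 + 1·0.16 + 1·0.46 = 1.37.
ΔP = [f·L/D + ΣK]·(ρV²/2) = [0.06141·56.25/0.1816 + 1.37]·(896.6·2.02²/2) = [19.02 + 1.37]·1829 = 3.73e+04 Pa.
Q = V·A = 2.02·0.0259 = 0.05232 m³/s.
Pumping power P = QΔP = 0.05232·3.73e+04 = 1951.7 W = 1.952 kW.

P ≈ 1.952 kW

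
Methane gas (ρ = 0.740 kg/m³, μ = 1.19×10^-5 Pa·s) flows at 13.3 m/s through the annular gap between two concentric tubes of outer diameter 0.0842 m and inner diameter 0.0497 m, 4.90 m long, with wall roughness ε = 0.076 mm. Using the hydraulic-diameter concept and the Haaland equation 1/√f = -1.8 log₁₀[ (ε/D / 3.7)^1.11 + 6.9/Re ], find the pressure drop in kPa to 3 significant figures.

Hydraulic diameter D_h = 4A/P = D_o - D_i = 0.0842 - 0.0497 = 0.0345 m.
Re = ρVD_h/μ = 0.74·13.3·0.0345/1.19e-05 = 2.853e+04.
ε/D_h = 7.6e-05/0.0345 = 0.0022; Haaland gives 1/√f = -1.8 log₁₀[0.000263+0.000242] = 5.934, so f = 0.0284.
ΔP = f(L/D_h)(ρV²/2) = 0.0284·4.9/0.0345·65.45 = 264 Pa.
ΔP = 0.264 kPa.

ΔP ≈ 0.264 kPa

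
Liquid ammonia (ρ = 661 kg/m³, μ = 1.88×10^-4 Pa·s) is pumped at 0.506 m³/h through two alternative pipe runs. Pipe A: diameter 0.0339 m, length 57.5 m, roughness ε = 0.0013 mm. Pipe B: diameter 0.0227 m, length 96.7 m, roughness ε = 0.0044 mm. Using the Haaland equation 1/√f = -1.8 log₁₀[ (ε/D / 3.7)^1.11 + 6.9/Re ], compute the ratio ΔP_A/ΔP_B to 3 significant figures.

ΔP_A/ΔP_B ≈ 0.0871

Pipe A: V = Q/A = 0.0001406/0.0009026 = 0.1557 m/s; Re = 1.856e+04; ε/D = 3.83e-05; Haaland → f = 0.02629; ΔP_A = f(L/D)(ρV²/2) = 357.4 Pa.
Pipe B: V = Q/A = 0.0001406/0.0004047 = 0.3473 m/s; Re = 2.772e+04; ε/D = 0.000194; Haaland → f = 0.02416; ΔP_B = f(L/D)(ρV²/2) = 4103 Pa.
ΔP_A/ΔP_B = 357.4/4103 = 0.0871.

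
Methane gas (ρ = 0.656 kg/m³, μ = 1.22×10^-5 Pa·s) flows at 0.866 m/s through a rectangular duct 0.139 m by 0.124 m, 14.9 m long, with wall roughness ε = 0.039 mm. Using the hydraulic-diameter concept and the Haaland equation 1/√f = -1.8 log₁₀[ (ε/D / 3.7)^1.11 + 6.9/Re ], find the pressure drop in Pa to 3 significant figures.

ΔP ≈ 1.00 Pa

Hydraulic diameter D_h = 4A/P = 4·(0.139·0.124)/(2·(0.139+0.124)) = 0.06894/0.526 = 0.1311 m.
Re = ρVD_h/μ = 0.656·0.866·0.1311/1.22e-05 = 6103.
ε/D_h = 3.9e-05/0.1311 = 0.000298; Haaland gives 1/√f = -1.8 log₁₀[2.85e-05+0.00113] = 5.285, so f = 0.03581.
ΔP = f(L/D_h)(ρV²/2) = 0.03581·14.9/0.1311·0.246 = 1.001 Pa.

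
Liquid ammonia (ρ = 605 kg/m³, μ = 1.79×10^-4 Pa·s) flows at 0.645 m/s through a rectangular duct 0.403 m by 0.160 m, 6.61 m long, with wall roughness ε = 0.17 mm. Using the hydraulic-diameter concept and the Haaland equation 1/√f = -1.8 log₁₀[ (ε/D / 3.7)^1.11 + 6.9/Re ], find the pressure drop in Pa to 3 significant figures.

ΔP ≈ 68.9 Pa

Hydraulic diameter D_h = 4A/P = 4·(0.403·0.16)/(2·(0.403+0.16)) = 0.2579/1.126 = 0.2291 m.
Re = ρVD_h/μ = 605·0.645·0.2291/0.000179 = 4.994e+05.
ε/D_h = 0.00017/0.2291 = 0.000742; Haaland gives 1/√f = -1.8 log₁₀[7.86e-05+1.38e-05] = 7.261, so f = 0.01897.
ΔP = f(L/D_h)(ρV²/2) = 0.01897·6.61/0.2291·125.8 = 68.87 Pa.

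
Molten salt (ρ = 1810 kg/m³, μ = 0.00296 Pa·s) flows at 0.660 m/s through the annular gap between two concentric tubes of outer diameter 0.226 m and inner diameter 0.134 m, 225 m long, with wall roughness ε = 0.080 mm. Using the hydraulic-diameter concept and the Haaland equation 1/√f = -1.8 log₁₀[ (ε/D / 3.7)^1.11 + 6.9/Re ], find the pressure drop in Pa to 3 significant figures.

Hydraulic diameter D_h = 4A/P = D_o - D_i = 0.226 - 0.134 = 0.092 m.
Re = ρVD_h/μ = 1810·0.66·0.092/0.00296 = 3.713e+04.
ε/D_h = 8e-05/0.092 = 0.00087; Haaland gives 1/√f = -1.8 log₁₀[9.37e-05+0.000186] = 6.396, so f = 0.02444.
ΔP = f(L/D_h)(ρV²/2) = 0.02444·225/0.092·394.2 = 2.357e+04 Pa.

ΔP ≈ 23600 Pa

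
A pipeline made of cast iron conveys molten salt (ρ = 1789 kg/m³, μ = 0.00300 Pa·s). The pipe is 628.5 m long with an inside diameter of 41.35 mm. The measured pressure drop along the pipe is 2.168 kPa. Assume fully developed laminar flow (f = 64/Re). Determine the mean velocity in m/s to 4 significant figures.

V ≈ 0.06144 m/s

For laminar flow, f = 64/Re with Re = ρVD/μ, so Darcy-Weisbach reduces to ΔP = 32μLV/D². Solving for V: V = ΔP·D²/(32μL) = 2168·(0.04135)²/(32·0.003·628.5) = 0.06144 m/s.
Check: Re = ρVD/μ = 1789·0.06144·0.04135/0.003 = 1515 < 2300, so the laminar assumption holds.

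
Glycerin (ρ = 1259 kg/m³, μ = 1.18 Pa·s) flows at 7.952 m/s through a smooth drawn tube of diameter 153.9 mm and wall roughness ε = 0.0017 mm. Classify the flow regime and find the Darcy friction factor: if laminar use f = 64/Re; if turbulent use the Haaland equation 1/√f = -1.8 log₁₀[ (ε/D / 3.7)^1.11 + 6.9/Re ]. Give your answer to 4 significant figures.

Re = ρVD/μ = 1259·7.952·0.1539/1.18 = 1306.
Re < 2300 → laminar, so f = 64/Re = 0.04901 (roughness is irrelevant in laminar flow).

f ≈ 0.04901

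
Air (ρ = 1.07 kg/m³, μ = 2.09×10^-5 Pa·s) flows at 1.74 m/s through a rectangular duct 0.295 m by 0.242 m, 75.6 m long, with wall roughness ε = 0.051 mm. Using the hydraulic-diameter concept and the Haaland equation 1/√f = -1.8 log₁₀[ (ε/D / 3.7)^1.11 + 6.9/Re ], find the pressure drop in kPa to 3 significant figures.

ΔP ≈ 0.0115 kPa

Hydraulic diameter D_h = 4A/P = 4·(0.295·0.242)/(2·(0.295+0.242)) = 0.2856/1.074 = 0.2659 m.
Re = ρVD_h/μ = 1.07·1.74·0.2659/2.09e-05 = 2.369e+04.
ε/D_h = 5.1e-05/0.2659 = 0.000192; Haaland gives 1/√f = -1.8 log₁₀[1.75e-05+0.000291] = 6.319, so f = 0.02505.
ΔP = f(L/D_h)(ρV²/2) = 0.02505·75.6/0.2659·1.62 = 11.54 Pa.
ΔP = 0.0115 kPa.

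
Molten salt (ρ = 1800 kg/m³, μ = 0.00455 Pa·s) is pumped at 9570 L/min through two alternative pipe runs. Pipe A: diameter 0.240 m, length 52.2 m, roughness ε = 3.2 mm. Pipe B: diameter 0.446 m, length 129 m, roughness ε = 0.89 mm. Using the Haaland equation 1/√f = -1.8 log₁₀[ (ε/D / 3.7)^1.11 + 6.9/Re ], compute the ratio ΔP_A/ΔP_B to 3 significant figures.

ΔP_A/ΔP_B ≈ 15.5

Pipe A: V = Q/A = 0.1595/0.04524 = 3.526 m/s; Re = 3.348e+05; ε/D = 0.0133; Haaland → f = 0.04211; ΔP_A = f(L/D)(ρV²/2) = 1.025e+05 Pa.
Pipe B: V = Q/A = 0.1595/0.1562 = 1.021 m/s; Re = 1.801e+05; ε/D = 0.002; Haaland → f = 0.02432; ΔP_B = f(L/D)(ρV²/2) = 6599 Pa.
ΔP_A/ΔP_B = 1.025e+05/6599 = 15.5.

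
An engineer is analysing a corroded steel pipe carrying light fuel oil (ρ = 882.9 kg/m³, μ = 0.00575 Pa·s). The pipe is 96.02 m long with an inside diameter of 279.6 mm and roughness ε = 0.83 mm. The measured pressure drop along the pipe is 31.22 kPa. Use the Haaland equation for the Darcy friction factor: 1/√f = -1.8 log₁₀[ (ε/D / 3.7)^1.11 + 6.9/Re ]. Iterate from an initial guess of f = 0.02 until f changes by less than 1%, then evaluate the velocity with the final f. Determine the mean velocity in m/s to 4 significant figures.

V ≈ 2.754 m/s

Rearranging Darcy-Weisbach: V = √(2·ΔP·D/(f·L·ρ)). With ε/D = 0.00083/0.2796 = 0.00297, iterate starting from f = 0.02:
  f = 0.02 → V = √(2·3.122e+04·0.2796/(0.02·96.02·882.9)) = 3.209 m/s; Re = ρVD/μ = 1.378e+05; f → 0.02701
  f = 0.02701 → V = 2.761 m/s; Re = 1.185e+05; f → 0.02714
Converged (Δf/f < 1%). With the final f = 0.02714: V = √(2·3.122e+04·0.2796/(0.02714·96.02·882.9)) = 2.754 m/s.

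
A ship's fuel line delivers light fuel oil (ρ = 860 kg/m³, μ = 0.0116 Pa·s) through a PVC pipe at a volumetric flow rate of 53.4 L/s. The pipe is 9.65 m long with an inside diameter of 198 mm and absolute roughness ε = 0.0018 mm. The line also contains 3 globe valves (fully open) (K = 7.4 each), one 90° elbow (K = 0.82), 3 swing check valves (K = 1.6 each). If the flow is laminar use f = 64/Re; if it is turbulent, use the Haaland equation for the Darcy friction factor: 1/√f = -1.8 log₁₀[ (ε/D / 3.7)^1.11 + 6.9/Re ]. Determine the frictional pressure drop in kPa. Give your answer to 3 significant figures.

Q = 53.4 L/s = 53.4/1000 = 0.0534 m³/s.
Cross-sectional area A = πD²/4 = π(0.198)²/4 = 0.03079 m²; mean velocity V = Q/A = 0.0534/0.03079 = 1.734 m/s.
Reynolds number Re = ρVD/μ = 860 · 1.734 · 0.198 / 0.0116 = 2.546e+04.
Re > 4000 → turbulent. Relative roughness ε/D = 1.8e-06/0.198 = 9.09e-06. Haaland: 1/√f = -1.8 log₁₀[(9.09e-06/3.7)^1.11 + 6.9/2.546e+04] = -1.8 log₁₀[5.93e-07 + 0.000271] = 6.419, so f = 0.02427.
Total minor-loss coefficient ΣK = 3·7.4 + 1·0.82 + 3·1.6 = 27.8.
ΔP = [f·L/D + ΣK]·(ρV²/2) = [0.02427·9.65/0.198 + 27.8]·(860·1.734²/2) = [1.183 + 27.8]·1293 = 3.751e+04 Pa.
ΔP = 3.751e+04 Pa = 37.5 kPa.

ΔP ≈ 37.5 kPa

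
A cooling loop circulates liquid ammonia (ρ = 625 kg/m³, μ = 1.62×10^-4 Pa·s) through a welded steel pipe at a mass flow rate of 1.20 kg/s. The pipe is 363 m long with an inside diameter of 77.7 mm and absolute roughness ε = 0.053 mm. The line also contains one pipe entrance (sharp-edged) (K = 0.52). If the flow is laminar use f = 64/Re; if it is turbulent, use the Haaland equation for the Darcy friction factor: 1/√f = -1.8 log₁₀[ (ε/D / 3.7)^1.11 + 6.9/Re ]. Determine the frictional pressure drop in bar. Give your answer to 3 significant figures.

ΔP ≈ 0.0491 bar

A = πD²/4 = π(0.0777)²/4 = 0.004742 m²; mean velocity V = ṁ/(ρA) = 1.2/(625 · 0.004742) = 0.4049 m/s.
Reynolds number Re = ρVD/μ = 625 · 0.4049 · 0.0777 / 0.000162 = 1.214e+05.
Re > 4000 → turbulent. Relative roughness ε/D = 5.3e-05/0.0777 = 0.000682. Haaland: 1/√f = -1.8 log₁₀[(0.000682/3.7)^1.11 + 6.9/1.214e+05] = -1.8 log₁₀[7.16e-05 + 5.68e-05] = 7.004, so f = 0.02038.
Total minor-loss coefficient ΣK = 1·0.52 = 0.52.
ΔP = [f·L/D + ΣK]·(ρV²/2) = [0.02038·363/0.0777 + 0.52]·(625·0.4049²/2) = [95.22 + 0.52]·51.24 = 4906 Pa.
ΔP = 4906 Pa = 0.0491 bar.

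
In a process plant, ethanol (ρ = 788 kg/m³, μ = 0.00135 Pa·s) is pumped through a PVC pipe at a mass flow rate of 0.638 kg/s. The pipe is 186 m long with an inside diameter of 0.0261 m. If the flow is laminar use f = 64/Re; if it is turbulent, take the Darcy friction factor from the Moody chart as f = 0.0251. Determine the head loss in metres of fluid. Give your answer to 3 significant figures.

h_f ≈ 20.9 m

A = πD²/4 = π(0.0261)²/4 = 0.000535 m²; mean velocity V = ṁ/(ρA) = 0.638/(788 · 0.000535) = 1.513 m/s.
Reynolds number Re = ρVD/μ = 788 · 1.513 · 0.0261 / 0.00135 = 2.305e+04.
Re > 4000 → turbulent; use the Moody-chart value f = 0.0251.
Darcy-Weisbach: ΔP = f(L/D)(ρV²/2) = 0.0251·(186/0.0261)·(788·1.513²/2) = 0.0251·7126·902.3 = 1.614e+05 Pa.
Head loss h_f = ΔP/(ρg) = 1.614e+05/(788·9.81) = 20.9 m.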